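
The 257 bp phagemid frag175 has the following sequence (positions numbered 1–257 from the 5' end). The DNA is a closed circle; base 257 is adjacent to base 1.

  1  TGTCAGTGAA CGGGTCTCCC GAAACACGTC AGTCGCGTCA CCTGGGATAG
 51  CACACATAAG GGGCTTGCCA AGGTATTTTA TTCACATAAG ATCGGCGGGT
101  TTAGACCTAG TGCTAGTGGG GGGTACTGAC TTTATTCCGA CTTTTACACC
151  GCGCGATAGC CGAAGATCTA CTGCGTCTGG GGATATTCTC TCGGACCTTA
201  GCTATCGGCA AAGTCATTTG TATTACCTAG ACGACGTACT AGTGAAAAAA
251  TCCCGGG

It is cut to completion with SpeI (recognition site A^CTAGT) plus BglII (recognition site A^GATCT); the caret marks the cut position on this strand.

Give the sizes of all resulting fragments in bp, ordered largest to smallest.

The SpeI site (ACTAGT) starts at position 238.
SpeI cuts after the first base of each site, so after position 238.
The BglII site (AGATCT) starts at position 164.
BglII cuts after the first base of each site, so after position 164.
Combined cut positions: 164, 238.
Circular molecule, 2 cuts → 2 fragments:
  165–238 → 74 bp
  239–257 then 1–164 → 19 + 164 = 183 bp
Sorted largest to smallest: 183, 74 bp.

183, 74 bp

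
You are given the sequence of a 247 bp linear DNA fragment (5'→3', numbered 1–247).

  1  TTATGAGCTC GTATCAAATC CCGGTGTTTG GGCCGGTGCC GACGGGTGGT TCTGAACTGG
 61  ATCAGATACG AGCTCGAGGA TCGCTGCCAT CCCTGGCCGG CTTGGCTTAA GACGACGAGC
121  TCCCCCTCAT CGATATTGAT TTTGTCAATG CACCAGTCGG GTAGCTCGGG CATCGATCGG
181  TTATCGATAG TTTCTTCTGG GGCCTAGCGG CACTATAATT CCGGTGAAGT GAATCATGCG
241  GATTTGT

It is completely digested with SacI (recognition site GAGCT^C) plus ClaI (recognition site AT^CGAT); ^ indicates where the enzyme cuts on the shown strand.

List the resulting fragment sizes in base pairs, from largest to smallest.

SacI sites (GAGCTC) start at positions 5, 70, 117.
SacI cuts after base 5 of each site (before the last base), so after positions 9, 74, 121.
ClaI sites (ATCGAT) start at positions 129, 172, 183.
ClaI cuts after base 2 of each site, so after positions 130, 173, 184.
Combined cut positions: 9, 74, 121, 130, 173, 184.
Linear molecule, 6 cuts → 7 fragments:
  1–9 → 9 bp
  10–74 → 65 bp
  75–121 → 47 bp
  122–130 → 9 bp
  131–173 → 43 bp
  174–184 → 11 bp
  185–247 → 63 bp
Sorted largest to smallest: 65, 63, 47, 43, 11, 9, 9 bp.

65, 63, 47, 43, 11, 9, 9 bp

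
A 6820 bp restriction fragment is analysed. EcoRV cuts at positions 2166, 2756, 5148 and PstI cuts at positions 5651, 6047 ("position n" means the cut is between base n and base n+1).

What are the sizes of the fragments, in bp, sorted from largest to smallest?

2392, 2166, 773, 590, 503, 396 bp

Combined cut positions (sorted): 2166, 2756, 5148, 5651, 6047.
Linear molecule, 5 cuts → 6 fragments:
  2166 − 0 = 2166 bp
  2756 − 2166 = 590 bp
  5148 − 2756 = 2392 bp
  5651 − 5148 = 503 bp
  6047 − 5651 = 396 bp
  6820 − 6047 = 773 bp
Sorted largest to smallest: 2392, 2166, 773, 590, 503, 396 bp.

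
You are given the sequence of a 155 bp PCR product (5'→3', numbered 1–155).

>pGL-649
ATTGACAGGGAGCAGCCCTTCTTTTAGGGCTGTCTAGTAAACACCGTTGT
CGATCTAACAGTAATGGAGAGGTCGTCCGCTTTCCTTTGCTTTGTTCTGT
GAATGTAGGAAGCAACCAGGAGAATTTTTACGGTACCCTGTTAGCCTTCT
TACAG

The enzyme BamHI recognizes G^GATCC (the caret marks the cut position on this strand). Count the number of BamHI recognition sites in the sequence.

0

No occurrence of GGATCC is present in the sequence.
BamHI does not cut: 0 sites.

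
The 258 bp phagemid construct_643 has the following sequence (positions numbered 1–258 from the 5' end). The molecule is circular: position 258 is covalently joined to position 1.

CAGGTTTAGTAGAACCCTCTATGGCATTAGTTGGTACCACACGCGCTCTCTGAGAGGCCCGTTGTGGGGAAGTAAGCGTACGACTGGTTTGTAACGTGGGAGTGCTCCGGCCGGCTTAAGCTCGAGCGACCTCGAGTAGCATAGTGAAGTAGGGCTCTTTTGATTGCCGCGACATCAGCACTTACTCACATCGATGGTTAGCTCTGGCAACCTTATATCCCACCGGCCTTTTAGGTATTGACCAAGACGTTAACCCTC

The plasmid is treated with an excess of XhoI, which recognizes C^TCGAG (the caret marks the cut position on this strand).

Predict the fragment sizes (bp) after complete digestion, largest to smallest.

248, 10 bp

XhoI sites (CTCGAG) start at positions 121, 131.
XhoI cuts after the first base of each site, so after positions 121, 131.
Circular molecule, 2 cuts → 2 fragments:
  122–131 → 10 bp
  132–258 then 1–121 → 127 + 121 = 248 bp
Sorted largest to smallest: 248, 10 bp.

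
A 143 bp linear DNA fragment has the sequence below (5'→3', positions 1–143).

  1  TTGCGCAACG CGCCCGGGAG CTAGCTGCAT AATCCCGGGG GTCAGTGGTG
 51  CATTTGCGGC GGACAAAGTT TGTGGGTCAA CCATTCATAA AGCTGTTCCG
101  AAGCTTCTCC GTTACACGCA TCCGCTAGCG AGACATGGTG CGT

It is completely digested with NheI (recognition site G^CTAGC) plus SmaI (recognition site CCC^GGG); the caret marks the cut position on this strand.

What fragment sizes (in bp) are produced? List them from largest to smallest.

NheI sites (GCTAGC) start at positions 20, 124.
NheI cuts after the first base of each site, so after positions 20, 124.
SmaI sites (CCCGGG) start at positions 13, 34.
SmaI cuts after base 3 of each site, so after positions 15, 36.
Combined cut positions: 15, 20, 36, 124.
Linear molecule, 4 cuts → 5 fragments:
  1–15 → 15 bp
  16–20 → 5 bp
  21–36 → 16 bp
  37–124 → 88 bp
  125–143 → 19 bp
Sorted largest to smallest: 88, 19, 16, 15, 5 bp.

88, 19, 16, 15, 5 bp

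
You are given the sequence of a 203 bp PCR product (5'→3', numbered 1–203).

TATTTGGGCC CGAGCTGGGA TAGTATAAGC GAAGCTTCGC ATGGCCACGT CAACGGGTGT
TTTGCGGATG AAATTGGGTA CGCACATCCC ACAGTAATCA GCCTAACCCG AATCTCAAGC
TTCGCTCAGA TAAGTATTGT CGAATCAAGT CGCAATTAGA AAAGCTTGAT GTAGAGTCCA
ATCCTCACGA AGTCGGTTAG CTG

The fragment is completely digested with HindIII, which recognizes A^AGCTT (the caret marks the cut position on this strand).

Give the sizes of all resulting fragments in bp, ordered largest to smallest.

HindIII sites (AAGCTT) start at positions 32, 117, 162.
HindIII cuts after the first base of each site, so after positions 32, 117, 162.
Linear molecule, 3 cuts → 4 fragments:
  1–32 → 32 bp
  33–117 → 85 bp
  118–162 → 45 bp
  163–203 → 41 bp
Sorted largest to smallest: 85, 45, 41, 32 bp.

85, 45, 41, 32 bp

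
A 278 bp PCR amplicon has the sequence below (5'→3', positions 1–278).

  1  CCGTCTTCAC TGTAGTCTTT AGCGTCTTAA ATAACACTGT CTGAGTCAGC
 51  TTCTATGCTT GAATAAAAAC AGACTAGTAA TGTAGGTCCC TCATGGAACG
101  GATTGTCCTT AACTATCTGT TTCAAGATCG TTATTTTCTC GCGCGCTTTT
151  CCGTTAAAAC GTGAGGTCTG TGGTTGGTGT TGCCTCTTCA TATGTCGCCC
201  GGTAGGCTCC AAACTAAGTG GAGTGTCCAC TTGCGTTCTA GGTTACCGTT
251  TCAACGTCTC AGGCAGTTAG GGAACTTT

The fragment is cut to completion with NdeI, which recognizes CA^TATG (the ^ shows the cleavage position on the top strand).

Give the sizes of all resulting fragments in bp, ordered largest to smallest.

190, 88 bp

The NdeI site (CATATG) starts at position 189.
NdeI cuts after base 2 of each site, so after position 190.
Linear molecule, 1 cut → 2 fragments:
  1–190 → 190 bp
  191–278 → 88 bp
Sorted largest to smallest: 190, 88 bp.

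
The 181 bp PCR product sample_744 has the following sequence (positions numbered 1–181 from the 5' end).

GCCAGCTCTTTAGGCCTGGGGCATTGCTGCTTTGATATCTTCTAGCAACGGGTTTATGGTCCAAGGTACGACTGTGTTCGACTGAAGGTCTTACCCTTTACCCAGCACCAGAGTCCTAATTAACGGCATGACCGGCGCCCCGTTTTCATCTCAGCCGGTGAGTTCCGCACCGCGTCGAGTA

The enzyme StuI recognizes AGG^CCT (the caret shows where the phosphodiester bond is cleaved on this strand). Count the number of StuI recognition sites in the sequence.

AGGCCT occurs starting at position 12.
StuI cuts at 1 site.

1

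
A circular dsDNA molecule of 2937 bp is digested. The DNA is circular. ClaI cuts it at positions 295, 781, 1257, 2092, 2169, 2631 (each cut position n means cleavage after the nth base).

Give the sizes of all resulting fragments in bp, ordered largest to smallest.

Circular molecule, 6 cuts → 6 fragments:
  781 − 295 = 486 bp
  1257 − 781 = 476 bp
  2092 − 1257 = 835 bp
  2169 − 2092 = 77 bp
  2631 − 2169 = 462 bp
  wrap: 2937 − 2631 + 295 = 601 bp
Sorted largest to smallest: 835, 601, 486, 476, 462, 77 bp.

835, 601, 486, 476, 462, 77 bp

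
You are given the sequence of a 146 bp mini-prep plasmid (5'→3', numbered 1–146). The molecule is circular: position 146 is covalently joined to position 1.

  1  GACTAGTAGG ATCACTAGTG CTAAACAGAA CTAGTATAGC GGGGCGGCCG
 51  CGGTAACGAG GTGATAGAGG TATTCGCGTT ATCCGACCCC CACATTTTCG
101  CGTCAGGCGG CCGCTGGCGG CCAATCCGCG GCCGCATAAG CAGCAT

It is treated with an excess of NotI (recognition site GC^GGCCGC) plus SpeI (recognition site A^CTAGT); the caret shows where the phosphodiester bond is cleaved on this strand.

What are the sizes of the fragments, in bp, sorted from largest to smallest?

NotI sites (GCGGCCGC) start at positions 44, 107, 128.
NotI cuts after base 2 of each site, so after positions 45, 108, 129.
SpeI sites (ACTAGT) start at positions 2, 14, 30.
SpeI cuts after the first base of each site, so after positions 2, 14, 30.
Combined cut positions: 2, 14, 30, 45, 108, 129.
Circular molecule, 6 cuts → 6 fragments:
  3–14 → 12 bp
  15–30 → 16 bp
  31–45 → 15 bp
  46–108 → 63 bp
  109–129 → 21 bp
  130–146 then 1–2 → 17 + 2 = 19 bp
Sorted largest to smallest: 63, 21, 19, 16, 15, 12 bp.

63, 21, 19, 16, 15, 12 bp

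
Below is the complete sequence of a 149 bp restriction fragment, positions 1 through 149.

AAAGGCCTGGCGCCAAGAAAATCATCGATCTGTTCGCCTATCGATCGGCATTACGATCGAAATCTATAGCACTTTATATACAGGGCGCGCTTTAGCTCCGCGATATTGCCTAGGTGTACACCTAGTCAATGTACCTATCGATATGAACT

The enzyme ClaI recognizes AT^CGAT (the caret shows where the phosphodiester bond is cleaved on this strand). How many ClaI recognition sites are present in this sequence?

3

ATCGAT occurs starting at positions 24, 40, 137.
ClaI cuts at 3 sites.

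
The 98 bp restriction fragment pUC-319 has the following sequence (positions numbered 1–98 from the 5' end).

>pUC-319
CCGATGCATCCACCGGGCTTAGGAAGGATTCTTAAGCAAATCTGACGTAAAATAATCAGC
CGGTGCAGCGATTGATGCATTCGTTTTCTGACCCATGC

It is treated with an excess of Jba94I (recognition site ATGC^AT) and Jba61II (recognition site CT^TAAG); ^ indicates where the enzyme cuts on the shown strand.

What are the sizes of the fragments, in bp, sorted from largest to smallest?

Jba94I sites (ATGCAT) start at positions 4, 75.
Jba94I cuts after base 4 of each site, so after positions 7, 78.
The Jba61II site (CTTAAG) starts at position 31.
Jba61II cuts after base 2 of each site, so after position 32.
Combined cut positions: 7, 32, 78.
Linear molecule, 3 cuts → 4 fragments:
  1–7 → 7 bp
  8–32 → 25 bp
  33–78 → 46 bp
  79–98 → 20 bp
Sorted largest to smallest: 46, 25, 20, 7 bp.

46, 25, 20, 7 bp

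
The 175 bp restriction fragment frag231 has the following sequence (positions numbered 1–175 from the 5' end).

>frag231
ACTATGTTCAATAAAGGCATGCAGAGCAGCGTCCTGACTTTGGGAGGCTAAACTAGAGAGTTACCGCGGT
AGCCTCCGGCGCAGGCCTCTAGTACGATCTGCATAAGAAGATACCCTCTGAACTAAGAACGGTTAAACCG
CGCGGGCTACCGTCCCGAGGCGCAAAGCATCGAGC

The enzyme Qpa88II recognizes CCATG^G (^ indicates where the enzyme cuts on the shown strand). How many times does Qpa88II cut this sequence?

0

No occurrence of CCATGG is present in the sequence.
Qpa88II does not cut: 0 sites.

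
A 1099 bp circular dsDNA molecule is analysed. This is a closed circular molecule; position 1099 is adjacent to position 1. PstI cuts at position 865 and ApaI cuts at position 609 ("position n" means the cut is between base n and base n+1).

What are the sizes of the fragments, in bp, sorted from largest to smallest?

Combined cut positions (sorted): 609, 865.
Circular molecule, 2 cuts → 2 fragments:
  865 − 609 = 256 bp
  wrap: 1099 − 865 + 609 = 843 bp
Sorted largest to smallest: 843, 256 bp.

843, 256 bp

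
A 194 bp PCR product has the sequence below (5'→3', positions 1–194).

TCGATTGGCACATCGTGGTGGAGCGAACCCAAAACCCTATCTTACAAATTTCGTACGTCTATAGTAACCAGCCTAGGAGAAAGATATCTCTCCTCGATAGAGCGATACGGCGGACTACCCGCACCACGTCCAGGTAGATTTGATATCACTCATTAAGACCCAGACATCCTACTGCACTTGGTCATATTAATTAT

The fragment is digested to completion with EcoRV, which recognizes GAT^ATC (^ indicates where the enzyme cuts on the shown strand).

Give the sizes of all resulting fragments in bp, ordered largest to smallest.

EcoRV sites (GATATC) start at positions 83, 142.
EcoRV cuts after base 3 of each site, so after positions 85, 144.
Linear molecule, 2 cuts → 3 fragments:
  1–85 → 85 bp
  86–144 → 59 bp
  145–194 → 50 bp
Sorted largest to smallest: 85, 59, 50 bp.

85, 59, 50 bp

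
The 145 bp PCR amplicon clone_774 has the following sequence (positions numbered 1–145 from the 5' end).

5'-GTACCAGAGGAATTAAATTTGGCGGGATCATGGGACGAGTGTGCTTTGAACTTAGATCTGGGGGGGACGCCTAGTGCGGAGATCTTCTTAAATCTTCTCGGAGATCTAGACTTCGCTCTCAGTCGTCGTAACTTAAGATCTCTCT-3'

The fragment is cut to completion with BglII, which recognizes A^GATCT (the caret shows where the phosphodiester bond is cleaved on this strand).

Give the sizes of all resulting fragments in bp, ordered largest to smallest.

BglII sites (AGATCT) start at positions 54, 80, 102, 136.
BglII cuts after the first base of each site, so after positions 54, 80, 102, 136.
Linear molecule, 4 cuts → 5 fragments:
  1–54 → 54 bp
  55–80 → 26 bp
  81–102 → 22 bp
  103–136 → 34 bp
  137–145 → 9 bp
Sorted largest to smallest: 54, 34, 26, 22, 9 bp.

54, 34, 26, 22, 9 bp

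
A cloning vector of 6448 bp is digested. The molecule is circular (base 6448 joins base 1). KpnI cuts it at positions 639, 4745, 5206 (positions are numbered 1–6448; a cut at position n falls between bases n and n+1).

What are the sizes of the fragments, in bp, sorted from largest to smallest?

4106, 1881, 461 bp

Circular molecule, 3 cuts → 3 fragments:
  4745 − 639 = 4106 bp
  5206 − 4745 = 461 bp
  wrap: 6448 − 5206 + 639 = 1881 bp
Sorted largest to smallest: 4106, 1881, 461 bp.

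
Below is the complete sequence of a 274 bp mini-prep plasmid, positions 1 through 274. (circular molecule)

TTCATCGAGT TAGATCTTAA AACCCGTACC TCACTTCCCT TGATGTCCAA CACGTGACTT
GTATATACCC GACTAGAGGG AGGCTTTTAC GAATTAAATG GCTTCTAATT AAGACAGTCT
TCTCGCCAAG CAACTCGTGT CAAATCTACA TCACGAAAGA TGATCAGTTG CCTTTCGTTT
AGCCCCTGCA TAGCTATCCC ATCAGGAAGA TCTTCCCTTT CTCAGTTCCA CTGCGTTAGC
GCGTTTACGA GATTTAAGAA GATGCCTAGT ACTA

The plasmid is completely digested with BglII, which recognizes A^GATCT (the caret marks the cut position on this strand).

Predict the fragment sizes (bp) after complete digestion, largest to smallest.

196, 78 bp

BglII sites (AGATCT) start at positions 12, 208.
BglII cuts after the first base of each site, so after positions 12, 208.
Circular molecule, 2 cuts → 2 fragments:
  13–208 → 196 bp
  209–274 then 1–12 → 66 + 12 = 78 bp
Sorted largest to smallest: 196, 78 bp.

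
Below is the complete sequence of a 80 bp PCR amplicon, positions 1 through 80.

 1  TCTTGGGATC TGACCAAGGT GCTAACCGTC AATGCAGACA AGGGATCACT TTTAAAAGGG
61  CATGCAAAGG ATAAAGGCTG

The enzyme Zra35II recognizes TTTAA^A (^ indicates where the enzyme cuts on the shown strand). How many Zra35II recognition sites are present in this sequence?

1

TTTAAA occurs starting at position 51.
Zra35II cuts at 1 site.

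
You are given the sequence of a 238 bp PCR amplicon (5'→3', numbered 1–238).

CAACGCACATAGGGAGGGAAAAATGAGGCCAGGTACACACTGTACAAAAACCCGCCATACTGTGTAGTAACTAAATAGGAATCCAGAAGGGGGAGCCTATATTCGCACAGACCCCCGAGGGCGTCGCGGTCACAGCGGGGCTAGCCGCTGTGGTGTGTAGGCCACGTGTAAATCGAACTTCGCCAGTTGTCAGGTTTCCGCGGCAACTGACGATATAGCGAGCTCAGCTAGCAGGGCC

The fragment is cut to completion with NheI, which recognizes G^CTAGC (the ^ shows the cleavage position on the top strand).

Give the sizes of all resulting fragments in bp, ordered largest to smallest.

140, 87, 11 bp

NheI sites (GCTAGC) start at positions 140, 227.
NheI cuts after the first base of each site, so after positions 140, 227.
Linear molecule, 2 cuts → 3 fragments:
  1–140 → 140 bp
  141–227 → 87 bp
  228–238 → 11 bp
Sorted largest to smallest: 140, 87, 11 bp.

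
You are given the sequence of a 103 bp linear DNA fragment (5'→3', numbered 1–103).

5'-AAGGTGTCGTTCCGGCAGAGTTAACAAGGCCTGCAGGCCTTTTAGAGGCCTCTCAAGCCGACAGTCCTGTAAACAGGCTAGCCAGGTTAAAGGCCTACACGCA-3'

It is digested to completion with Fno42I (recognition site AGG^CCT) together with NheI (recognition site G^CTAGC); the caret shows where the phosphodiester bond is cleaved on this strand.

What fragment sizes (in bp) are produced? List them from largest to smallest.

Fno42I sites (AGGCCT) start at positions 27, 35, 46, 91.
Fno42I cuts after base 3 of each site, so after positions 29, 37, 48, 93.
The NheI site (GCTAGC) starts at position 77.
NheI cuts after the first base of each site, so after position 77.
Combined cut positions: 29, 37, 48, 77, 93.
Linear molecule, 5 cuts → 6 fragments:
  1–29 → 29 bp
  30–37 → 8 bp
  38–48 → 11 bp
  49–77 → 29 bp
  78–93 → 16 bp
  94–103 → 10 bp
Sorted largest to smallest: 29, 29, 16, 11, 10, 8 bp.

29, 29, 16, 11, 10, 8 bp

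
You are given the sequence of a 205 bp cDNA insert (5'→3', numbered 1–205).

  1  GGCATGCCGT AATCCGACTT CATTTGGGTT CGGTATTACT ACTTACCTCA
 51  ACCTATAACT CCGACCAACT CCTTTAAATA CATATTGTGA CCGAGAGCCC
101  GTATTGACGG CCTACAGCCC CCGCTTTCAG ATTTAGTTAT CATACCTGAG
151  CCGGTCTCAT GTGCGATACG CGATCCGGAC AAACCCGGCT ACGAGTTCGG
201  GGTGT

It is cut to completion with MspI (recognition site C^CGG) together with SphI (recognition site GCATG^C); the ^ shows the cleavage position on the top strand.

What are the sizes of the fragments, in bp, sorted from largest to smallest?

MspI sites (CCGG) start at positions 151, 175, 185.
MspI cuts after the first base of each site, so after positions 151, 175, 185.
The SphI site (GCATGC) starts at position 2.
SphI cuts after base 5 of each site (before the last base), so after position 6.
Combined cut positions: 6, 151, 175, 185.
Linear molecule, 4 cuts → 5 fragments:
  1–6 → 6 bp
  7–151 → 145 bp
  152–175 → 24 bp
  176–185 → 10 bp
  186–205 → 20 bp
Sorted largest to smallest: 145, 24, 20, 10, 6 bp.

145, 24, 20, 10, 6 bp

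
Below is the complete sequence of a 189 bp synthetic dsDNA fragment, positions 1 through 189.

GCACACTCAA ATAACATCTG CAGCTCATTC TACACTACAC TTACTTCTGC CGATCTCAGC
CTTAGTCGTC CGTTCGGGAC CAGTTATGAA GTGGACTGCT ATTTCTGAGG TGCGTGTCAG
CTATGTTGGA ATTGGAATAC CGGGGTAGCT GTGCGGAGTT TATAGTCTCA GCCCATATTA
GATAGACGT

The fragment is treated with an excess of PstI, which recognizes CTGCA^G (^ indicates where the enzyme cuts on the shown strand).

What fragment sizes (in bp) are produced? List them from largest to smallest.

The PstI site (CTGCAG) starts at position 18.
PstI cuts after base 5 of each site (before the last base), so after position 22.
Linear molecule, 1 cut → 2 fragments:
  1–22 → 22 bp
  23–189 → 167 bp
Sorted largest to smallest: 167, 22 bp.

167, 22 bp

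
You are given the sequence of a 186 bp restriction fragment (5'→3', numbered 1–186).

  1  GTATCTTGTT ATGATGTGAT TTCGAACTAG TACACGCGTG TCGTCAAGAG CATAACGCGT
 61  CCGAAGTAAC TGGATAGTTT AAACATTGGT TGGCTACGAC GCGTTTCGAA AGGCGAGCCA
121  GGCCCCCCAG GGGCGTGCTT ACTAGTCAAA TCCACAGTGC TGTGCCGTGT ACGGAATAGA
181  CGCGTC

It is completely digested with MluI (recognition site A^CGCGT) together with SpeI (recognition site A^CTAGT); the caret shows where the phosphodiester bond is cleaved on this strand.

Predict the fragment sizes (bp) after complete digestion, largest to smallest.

MluI sites (ACGCGT) start at positions 34, 55, 99, 180.
MluI cuts after the first base of each site, so after positions 34, 55, 99, 180.
SpeI sites (ACTAGT) start at positions 26, 141.
SpeI cuts after the first base of each site, so after positions 26, 141.
Combined cut positions: 26, 34, 55, 99, 141, 180.
Linear molecule, 6 cuts → 7 fragments:
  1–26 → 26 bp
  27–34 → 8 bp
  35–55 → 21 bp
  56–99 → 44 bp
  100–141 → 42 bp
  142–180 → 39 bp
  181–186 → 6 bp
Sorted largest to smallest: 44, 42, 39, 26, 21, 8, 6 bp.

44, 42, 39, 26, 21, 8, 6 bp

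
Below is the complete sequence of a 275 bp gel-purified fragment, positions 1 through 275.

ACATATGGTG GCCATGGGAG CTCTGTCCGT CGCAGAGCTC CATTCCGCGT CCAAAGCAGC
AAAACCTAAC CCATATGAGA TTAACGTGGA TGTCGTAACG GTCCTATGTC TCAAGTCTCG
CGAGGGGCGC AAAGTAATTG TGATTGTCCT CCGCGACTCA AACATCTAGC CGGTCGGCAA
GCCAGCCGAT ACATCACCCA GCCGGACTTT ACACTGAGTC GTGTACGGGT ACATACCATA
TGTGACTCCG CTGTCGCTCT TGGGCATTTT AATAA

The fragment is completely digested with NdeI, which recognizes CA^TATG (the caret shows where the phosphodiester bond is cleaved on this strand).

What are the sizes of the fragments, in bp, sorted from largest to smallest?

165, 70, 37, 3 bp

NdeI sites (CATATG) start at positions 2, 72, 237.
NdeI cuts after base 2 of each site, so after positions 3, 73, 238.
Linear molecule, 3 cuts → 4 fragments:
  1–3 → 3 bp
  4–73 → 70 bp
  74–238 → 165 bp
  239–275 → 37 bp
Sorted largest to smallest: 165, 70, 37, 3 bp.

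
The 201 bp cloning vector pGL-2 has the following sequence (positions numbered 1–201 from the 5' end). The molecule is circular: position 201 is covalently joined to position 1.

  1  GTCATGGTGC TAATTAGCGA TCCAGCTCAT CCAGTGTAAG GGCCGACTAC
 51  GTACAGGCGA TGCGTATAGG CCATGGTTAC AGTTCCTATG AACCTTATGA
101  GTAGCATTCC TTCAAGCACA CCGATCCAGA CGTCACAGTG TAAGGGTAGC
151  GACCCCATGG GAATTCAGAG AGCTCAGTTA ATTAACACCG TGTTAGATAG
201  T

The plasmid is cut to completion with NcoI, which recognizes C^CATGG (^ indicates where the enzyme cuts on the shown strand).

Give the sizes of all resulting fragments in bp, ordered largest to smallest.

NcoI sites (CCATGG) start at positions 71, 155.
NcoI cuts after the first base of each site, so after positions 71, 155.
Circular molecule, 2 cuts → 2 fragments:
  72–155 → 84 bp
  156–201 then 1–71 → 46 + 71 = 117 bp
Sorted largest to smallest: 117, 84 bp.

117, 84 bp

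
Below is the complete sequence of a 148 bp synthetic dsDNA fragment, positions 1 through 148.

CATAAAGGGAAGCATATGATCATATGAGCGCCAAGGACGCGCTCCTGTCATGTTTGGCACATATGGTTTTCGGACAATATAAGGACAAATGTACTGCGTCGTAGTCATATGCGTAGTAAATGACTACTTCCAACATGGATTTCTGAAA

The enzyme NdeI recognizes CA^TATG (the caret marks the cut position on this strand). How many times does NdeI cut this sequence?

4

CATATG occurs starting at positions 13, 21, 60, 106.
NdeI cuts at 4 sites.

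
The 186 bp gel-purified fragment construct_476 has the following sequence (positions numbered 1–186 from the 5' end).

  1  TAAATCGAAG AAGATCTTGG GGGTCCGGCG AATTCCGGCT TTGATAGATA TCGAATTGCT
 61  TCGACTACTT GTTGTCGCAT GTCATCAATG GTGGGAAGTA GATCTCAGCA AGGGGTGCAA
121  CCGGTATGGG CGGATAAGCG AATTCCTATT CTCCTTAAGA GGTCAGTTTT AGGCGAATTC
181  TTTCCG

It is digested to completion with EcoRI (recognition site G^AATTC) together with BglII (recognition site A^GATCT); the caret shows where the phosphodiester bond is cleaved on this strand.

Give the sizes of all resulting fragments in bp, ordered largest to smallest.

70, 40, 35, 18, 12, 11 bp

EcoRI sites (GAATTC) start at positions 30, 140, 175.
EcoRI cuts after the first base of each site, so after positions 30, 140, 175.
BglII sites (AGATCT) start at positions 12, 100.
BglII cuts after the first base of each site, so after positions 12, 100.
Combined cut positions: 12, 30, 100, 140, 175.
Linear molecule, 5 cuts → 6 fragments:
  1–12 → 12 bp
  13–30 → 18 bp
  31–100 → 70 bp
  101–140 → 40 bp
  141–175 → 35 bp
  176–186 → 11 bp
Sorted largest to smallest: 70, 40, 35, 18, 12, 11 bp.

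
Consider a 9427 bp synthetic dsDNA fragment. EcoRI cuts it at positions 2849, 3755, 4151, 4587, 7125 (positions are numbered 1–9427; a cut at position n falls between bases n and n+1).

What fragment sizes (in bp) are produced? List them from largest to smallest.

2849, 2538, 2302, 906, 436, 396 bp

Linear molecule, 5 cuts → 6 fragments:
  2849 − 0 = 2849 bp
  3755 − 2849 = 906 bp
  4151 − 3755 = 396 bp
  4587 − 4151 = 436 bp
  7125 − 4587 = 2538 bp
  9427 − 7125 = 2302 bp
Sorted largest to smallest: 2849, 2538, 2302, 906, 436, 396 bp.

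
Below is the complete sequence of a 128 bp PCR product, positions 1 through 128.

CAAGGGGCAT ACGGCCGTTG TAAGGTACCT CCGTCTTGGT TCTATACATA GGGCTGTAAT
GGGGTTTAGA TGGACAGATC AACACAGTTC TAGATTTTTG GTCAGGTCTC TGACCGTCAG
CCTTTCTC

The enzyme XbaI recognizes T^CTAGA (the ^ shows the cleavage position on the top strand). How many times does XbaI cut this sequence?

TCTAGA occurs starting at position 89.
XbaI cuts at 1 site.

1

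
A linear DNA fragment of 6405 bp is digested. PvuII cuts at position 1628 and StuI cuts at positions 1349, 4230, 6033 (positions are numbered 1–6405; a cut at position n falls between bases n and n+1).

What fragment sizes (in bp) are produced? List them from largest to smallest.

2602, 1803, 1349, 372, 279 bp

Combined cut positions (sorted): 1349, 1628, 4230, 6033.
Linear molecule, 4 cuts → 5 fragments:
  1349 − 0 = 1349 bp
  1628 − 1349 = 279 bp
  4230 − 1628 = 2602 bp
  6033 − 4230 = 1803 bp
  6405 − 6033 = 372 bp
Sorted largest to smallest: 2602, 1803, 1349, 372, 279 bp.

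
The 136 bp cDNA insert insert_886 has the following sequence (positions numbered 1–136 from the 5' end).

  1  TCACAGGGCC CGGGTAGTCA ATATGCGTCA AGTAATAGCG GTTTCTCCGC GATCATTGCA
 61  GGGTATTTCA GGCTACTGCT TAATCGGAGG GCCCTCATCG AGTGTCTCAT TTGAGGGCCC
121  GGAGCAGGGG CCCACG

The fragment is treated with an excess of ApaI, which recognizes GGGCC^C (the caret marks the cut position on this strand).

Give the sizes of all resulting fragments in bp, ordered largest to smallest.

ApaI sites (GGGCCC) start at positions 6, 89, 115, 128.
ApaI cuts after base 5 of each site (before the last base), so after positions 10, 93, 119, 132.
Linear molecule, 4 cuts → 5 fragments:
  1–10 → 10 bp
  11–93 → 83 bp
  94–119 → 26 bp
  120–132 → 13 bp
  133–136 → 4 bp
Sorted largest to smallest: 83, 26, 13, 10, 4 bp.

83, 26, 13, 10, 4 bp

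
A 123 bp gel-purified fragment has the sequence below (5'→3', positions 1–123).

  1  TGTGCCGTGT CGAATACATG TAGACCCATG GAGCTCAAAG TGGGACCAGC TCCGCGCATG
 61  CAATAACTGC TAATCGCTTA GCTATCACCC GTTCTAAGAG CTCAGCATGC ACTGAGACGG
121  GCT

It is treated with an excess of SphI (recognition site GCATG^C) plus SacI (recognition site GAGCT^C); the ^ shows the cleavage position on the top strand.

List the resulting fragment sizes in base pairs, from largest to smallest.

42, 35, 25, 14, 7 bp

SphI sites (GCATGC) start at positions 56, 105.
SphI cuts after base 5 of each site (before the last base), so after positions 60, 109.
SacI sites (GAGCTC) start at positions 31, 98.
SacI cuts after base 5 of each site (before the last base), so after positions 35, 102.
Combined cut positions: 35, 60, 102, 109.
Linear molecule, 4 cuts → 5 fragments:
  1–35 → 35 bp
  36–60 → 25 bp
  61–102 → 42 bp
  103–109 → 7 bp
  110–123 → 14 bp
Sorted largest to smallest: 42, 35, 25, 14, 7 bp.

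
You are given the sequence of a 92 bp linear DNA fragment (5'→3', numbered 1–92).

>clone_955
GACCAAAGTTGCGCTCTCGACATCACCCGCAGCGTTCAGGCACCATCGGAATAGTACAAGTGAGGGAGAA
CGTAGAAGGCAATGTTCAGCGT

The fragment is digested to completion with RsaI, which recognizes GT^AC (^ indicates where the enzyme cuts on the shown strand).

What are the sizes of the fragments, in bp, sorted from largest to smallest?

55, 37 bp

The RsaI site (GTAC) starts at position 54.
RsaI cuts after base 2 of each site, so after position 55.
Linear molecule, 1 cut → 2 fragments:
  1–55 → 55 bp
  56–92 → 37 bp
Sorted largest to smallest: 55, 37 bp.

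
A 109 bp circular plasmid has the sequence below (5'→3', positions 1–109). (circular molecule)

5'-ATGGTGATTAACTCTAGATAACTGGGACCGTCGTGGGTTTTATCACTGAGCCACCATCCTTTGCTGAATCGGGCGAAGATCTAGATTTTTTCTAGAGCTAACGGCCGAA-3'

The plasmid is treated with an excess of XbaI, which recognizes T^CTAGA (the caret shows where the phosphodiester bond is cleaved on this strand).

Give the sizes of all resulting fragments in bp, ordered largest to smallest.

XbaI sites (TCTAGA) start at positions 13, 80, 91.
XbaI cuts after the first base of each site, so after positions 13, 80, 91.
Circular molecule, 3 cuts → 3 fragments:
  14–80 → 67 bp
  81–91 → 11 bp
  92–109 then 1–13 → 18 + 13 = 31 bp
Sorted largest to smallest: 67, 31, 11 bp.

67, 31, 11 bp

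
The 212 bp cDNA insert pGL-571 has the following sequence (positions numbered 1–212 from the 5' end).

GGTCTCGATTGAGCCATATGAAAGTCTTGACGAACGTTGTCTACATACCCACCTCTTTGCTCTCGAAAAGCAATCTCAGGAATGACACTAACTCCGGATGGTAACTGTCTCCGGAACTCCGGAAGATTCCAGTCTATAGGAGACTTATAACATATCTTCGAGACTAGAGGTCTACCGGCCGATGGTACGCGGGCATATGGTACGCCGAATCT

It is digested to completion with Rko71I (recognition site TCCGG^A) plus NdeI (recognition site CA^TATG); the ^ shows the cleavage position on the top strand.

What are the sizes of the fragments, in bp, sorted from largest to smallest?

Rko71I sites (TCCGGA) start at positions 93, 110, 118.
Rko71I cuts after base 5 of each site (before the last base), so after positions 97, 114, 122.
NdeI sites (CATATG) start at positions 15, 194.
NdeI cuts after base 2 of each site, so after positions 16, 195.
Combined cut positions: 16, 97, 114, 122, 195.
Linear molecule, 5 cuts → 6 fragments:
  1–16 → 16 bp
  17–97 → 81 bp
  98–114 → 17 bp
  115–122 → 8 bp
  123–195 → 73 bp
  196–212 → 17 bp
Sorted largest to smallest: 81, 73, 17, 17, 16, 8 bp.

81, 73, 17, 17, 16, 8 bp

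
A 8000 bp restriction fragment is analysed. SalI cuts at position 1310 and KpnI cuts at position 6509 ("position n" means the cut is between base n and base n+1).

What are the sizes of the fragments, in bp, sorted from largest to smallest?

Combined cut positions (sorted): 1310, 6509.
Linear molecule, 2 cuts → 3 fragments:
  1310 − 0 = 1310 bp
  6509 − 1310 = 5199 bp
  8000 − 6509 = 1491 bp
Sorted largest to smallest: 5199, 1491, 1310 bp.

5199, 1491, 1310 bp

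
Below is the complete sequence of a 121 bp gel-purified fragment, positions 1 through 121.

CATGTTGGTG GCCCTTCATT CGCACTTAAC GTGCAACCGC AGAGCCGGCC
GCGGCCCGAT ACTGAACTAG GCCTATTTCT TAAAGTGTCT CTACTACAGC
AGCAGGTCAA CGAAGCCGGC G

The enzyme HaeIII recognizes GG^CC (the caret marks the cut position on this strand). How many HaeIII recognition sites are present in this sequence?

4

GGCC occurs starting at positions 10, 47, 53, 70.
HaeIII cuts at 4 sites.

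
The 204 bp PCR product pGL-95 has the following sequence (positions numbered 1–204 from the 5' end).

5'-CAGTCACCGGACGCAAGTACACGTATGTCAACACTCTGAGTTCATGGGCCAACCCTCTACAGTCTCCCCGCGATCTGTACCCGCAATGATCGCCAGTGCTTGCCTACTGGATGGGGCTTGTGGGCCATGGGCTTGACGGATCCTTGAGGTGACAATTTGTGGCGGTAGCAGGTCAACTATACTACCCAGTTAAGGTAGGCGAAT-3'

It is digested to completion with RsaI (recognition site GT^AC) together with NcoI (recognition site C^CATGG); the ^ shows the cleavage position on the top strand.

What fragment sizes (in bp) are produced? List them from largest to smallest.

79, 60, 47, 18 bp

RsaI sites (GTAC) start at positions 17, 77.
RsaI cuts after base 2 of each site, so after positions 18, 78.
The NcoI site (CCATGG) starts at position 125.
NcoI cuts after the first base of each site, so after position 125.
Combined cut positions: 18, 78, 125.
Linear molecule, 3 cuts → 4 fragments:
  1–18 → 18 bp
  19–78 → 60 bp
  79–125 → 47 bp
  126–204 → 79 bp
Sorted largest to smallest: 79, 60, 47, 18 bp.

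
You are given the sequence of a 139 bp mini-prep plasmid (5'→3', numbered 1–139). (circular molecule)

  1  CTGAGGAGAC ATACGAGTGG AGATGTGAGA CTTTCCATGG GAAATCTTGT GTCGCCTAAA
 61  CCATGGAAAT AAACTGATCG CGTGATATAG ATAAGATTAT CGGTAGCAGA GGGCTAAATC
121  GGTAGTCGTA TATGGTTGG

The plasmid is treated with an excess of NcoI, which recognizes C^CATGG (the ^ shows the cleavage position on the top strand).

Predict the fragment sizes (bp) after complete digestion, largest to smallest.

NcoI sites (CCATGG) start at positions 35, 61.
NcoI cuts after the first base of each site, so after positions 35, 61.
Circular molecule, 2 cuts → 2 fragments:
  36–61 → 26 bp
  62–139 then 1–35 → 78 + 35 = 113 bp
Sorted largest to smallest: 113, 26 bp.

113, 26 bp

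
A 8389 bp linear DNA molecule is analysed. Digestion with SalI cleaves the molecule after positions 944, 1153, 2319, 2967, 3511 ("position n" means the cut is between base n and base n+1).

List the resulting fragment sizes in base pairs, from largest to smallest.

4878, 1166, 944, 648, 544, 209 bp

Linear molecule, 5 cuts → 6 fragments:
  944 − 0 = 944 bp
  1153 − 944 = 209 bp
  2319 − 1153 = 1166 bp
  2967 − 2319 = 648 bp
  3511 − 2967 = 544 bp
  8389 − 3511 = 4878 bp
Sorted largest to smallest: 4878, 1166, 944, 648, 544, 209 bp.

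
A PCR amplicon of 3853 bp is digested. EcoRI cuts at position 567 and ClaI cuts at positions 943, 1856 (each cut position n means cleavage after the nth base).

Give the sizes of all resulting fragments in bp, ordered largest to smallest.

Combined cut positions (sorted): 567, 943, 1856.
Linear molecule, 3 cuts → 4 fragments:
  567 − 0 = 567 bp
  943 − 567 = 376 bp
  1856 − 943 = 913 bp
  3853 − 1856 = 1997 bp
Sorted largest to smallest: 1997, 913, 567, 376 bp.

1997, 913, 567, 376 bp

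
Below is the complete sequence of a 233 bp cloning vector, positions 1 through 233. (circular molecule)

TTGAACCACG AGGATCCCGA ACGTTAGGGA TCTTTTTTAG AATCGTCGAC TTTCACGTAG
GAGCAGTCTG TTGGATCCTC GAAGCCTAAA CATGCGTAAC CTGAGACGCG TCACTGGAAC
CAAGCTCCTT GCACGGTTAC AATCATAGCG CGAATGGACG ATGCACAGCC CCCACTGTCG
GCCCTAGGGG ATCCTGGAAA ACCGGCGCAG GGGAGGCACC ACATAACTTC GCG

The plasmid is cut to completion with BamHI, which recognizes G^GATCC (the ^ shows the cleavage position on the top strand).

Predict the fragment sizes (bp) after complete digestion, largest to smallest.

116, 61, 56 bp

BamHI sites (GGATCC) start at positions 12, 73, 189.
BamHI cuts after the first base of each site, so after positions 12, 73, 189.
Circular molecule, 3 cuts → 3 fragments:
  13–73 → 61 bp
  74–189 → 116 bp
  190–233 then 1–12 → 44 + 12 = 56 bp
Sorted largest to smallest: 116, 61, 56 bp.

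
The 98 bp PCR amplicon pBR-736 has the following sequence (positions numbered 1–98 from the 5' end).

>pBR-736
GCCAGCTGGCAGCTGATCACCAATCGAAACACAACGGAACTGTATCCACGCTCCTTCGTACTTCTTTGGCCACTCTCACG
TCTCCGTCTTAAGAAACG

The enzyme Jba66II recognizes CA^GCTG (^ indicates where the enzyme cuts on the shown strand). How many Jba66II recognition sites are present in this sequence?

2

CAGCTG occurs starting at positions 3, 10.
Jba66II cuts at 2 sites.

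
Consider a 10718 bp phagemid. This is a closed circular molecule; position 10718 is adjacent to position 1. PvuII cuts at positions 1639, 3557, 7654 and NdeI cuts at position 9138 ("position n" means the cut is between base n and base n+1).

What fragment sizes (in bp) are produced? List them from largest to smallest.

4097, 3219, 1918, 1484 bp

Combined cut positions (sorted): 1639, 3557, 7654, 9138.
Circular molecule, 4 cuts → 4 fragments:
  3557 − 1639 = 1918 bp
  7654 − 3557 = 4097 bp
  9138 − 7654 = 1484 bp
  wrap: 10718 − 9138 + 1639 = 3219 bp
Sorted largest to smallest: 4097, 3219, 1918, 1484 bp.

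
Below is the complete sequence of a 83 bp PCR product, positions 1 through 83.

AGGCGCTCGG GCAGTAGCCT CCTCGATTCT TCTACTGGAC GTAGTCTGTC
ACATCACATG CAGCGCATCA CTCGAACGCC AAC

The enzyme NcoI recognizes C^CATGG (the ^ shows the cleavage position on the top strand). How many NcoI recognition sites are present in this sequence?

No occurrence of CCATGG is present in the sequence.
NcoI does not cut: 0 sites.

0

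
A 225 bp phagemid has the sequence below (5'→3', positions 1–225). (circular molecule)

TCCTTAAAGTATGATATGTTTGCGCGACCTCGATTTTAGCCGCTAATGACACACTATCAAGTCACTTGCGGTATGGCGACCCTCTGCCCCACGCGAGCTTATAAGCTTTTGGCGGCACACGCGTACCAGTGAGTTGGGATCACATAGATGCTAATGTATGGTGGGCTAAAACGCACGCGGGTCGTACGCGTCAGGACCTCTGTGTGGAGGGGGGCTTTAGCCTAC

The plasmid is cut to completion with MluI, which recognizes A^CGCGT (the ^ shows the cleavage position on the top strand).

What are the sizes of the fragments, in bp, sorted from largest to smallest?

158, 67 bp

MluI sites (ACGCGT) start at positions 119, 186.
MluI cuts after the first base of each site, so after positions 119, 186.
Circular molecule, 2 cuts → 2 fragments:
  120–186 → 67 bp
  187–225 then 1–119 → 39 + 119 = 158 bp
Sorted largest to smallest: 158, 67 bp.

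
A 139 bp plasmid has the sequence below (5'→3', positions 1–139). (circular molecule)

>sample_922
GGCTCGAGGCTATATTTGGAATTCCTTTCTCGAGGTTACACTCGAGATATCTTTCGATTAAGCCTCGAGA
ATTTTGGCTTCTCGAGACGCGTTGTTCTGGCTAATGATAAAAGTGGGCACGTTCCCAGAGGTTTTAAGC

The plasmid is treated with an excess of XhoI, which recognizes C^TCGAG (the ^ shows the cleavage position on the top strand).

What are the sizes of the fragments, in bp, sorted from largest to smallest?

XhoI sites (CTCGAG) start at positions 3, 29, 41, 64, 81.
XhoI cuts after the first base of each site, so after positions 3, 29, 41, 64, 81.
Circular molecule, 5 cuts → 5 fragments:
  4–29 → 26 bp
  30–41 → 12 bp
  42–64 → 23 bp
  65–81 → 17 bp
  82–139 then 1–3 → 58 + 3 = 61 bp
Sorted largest to smallest: 61, 26, 23, 17, 12 bp.

61, 26, 23, 17, 12 bp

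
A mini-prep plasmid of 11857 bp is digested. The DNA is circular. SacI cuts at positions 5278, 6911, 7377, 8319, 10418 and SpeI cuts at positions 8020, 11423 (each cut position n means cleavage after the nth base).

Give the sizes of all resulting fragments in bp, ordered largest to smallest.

Combined cut positions (sorted): 5278, 6911, 7377, 8020, 8319, 10418, 11423.
Circular molecule, 7 cuts → 7 fragments:
  6911 − 5278 = 1633 bp
  7377 − 6911 = 466 bp
  8020 − 7377 = 643 bp
  8319 − 8020 = 299 bp
  10418 − 8319 = 2099 bp
  11423 − 10418 = 1005 bp
  wrap: 11857 − 11423 + 5278 = 5712 bp
Sorted largest to smallest: 5712, 2099, 1633, 1005, 643, 466, 299 bp.

5712, 2099, 1633, 1005, 643, 466, 299 bp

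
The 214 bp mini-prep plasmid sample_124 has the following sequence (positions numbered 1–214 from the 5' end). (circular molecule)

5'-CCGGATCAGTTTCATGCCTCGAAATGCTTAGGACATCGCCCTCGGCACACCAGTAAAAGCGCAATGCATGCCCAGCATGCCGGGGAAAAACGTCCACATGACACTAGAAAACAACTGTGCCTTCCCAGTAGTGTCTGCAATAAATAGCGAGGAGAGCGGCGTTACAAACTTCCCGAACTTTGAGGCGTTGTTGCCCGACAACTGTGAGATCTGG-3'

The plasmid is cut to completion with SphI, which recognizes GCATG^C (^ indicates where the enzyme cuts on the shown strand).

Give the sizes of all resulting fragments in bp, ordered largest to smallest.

205, 9 bp

SphI sites (GCATGC) start at positions 66, 75.
SphI cuts after base 5 of each site (before the last base), so after positions 70, 79.
Circular molecule, 2 cuts → 2 fragments:
  71–79 → 9 bp
  80–214 then 1–70 → 135 + 70 = 205 bp
Sorted largest to smallest: 205, 9 bp.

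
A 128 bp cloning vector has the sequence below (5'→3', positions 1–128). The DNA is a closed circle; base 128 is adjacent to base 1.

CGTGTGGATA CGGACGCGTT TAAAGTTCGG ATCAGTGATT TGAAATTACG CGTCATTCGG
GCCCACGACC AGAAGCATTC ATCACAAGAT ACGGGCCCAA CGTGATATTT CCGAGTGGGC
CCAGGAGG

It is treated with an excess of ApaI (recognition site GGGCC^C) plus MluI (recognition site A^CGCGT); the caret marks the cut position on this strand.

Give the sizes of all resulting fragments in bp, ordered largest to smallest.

34, 34, 24, 21, 15 bp

ApaI sites (GGGCCC) start at positions 59, 93, 117.
ApaI cuts after base 5 of each site (before the last base), so after positions 63, 97, 121.
MluI sites (ACGCGT) start at positions 14, 48.
MluI cuts after the first base of each site, so after positions 14, 48.
Combined cut positions: 14, 48, 63, 97, 121.
Circular molecule, 5 cuts → 5 fragments:
  15–48 → 34 bp
  49–63 → 15 bp
  64–97 → 34 bp
  98–121 → 24 bp
  122–128 then 1–14 → 7 + 14 = 21 bp
Sorted largest to smallest: 34, 34, 24, 21, 15 bp.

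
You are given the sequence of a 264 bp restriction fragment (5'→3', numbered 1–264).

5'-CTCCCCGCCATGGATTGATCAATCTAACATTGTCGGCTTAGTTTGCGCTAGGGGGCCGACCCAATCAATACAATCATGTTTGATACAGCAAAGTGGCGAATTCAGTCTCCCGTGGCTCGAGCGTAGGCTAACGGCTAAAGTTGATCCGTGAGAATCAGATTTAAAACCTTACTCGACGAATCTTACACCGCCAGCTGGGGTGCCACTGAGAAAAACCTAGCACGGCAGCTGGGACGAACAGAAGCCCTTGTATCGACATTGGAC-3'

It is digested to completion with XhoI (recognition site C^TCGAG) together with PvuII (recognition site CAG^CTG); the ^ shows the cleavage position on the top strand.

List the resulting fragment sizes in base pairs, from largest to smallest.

The XhoI site (CTCGAG) starts at position 116.
XhoI cuts after the first base of each site, so after position 116.
PvuII sites (CAGCTG) start at positions 192, 226.
PvuII cuts after base 3 of each site, so after positions 194, 228.
Combined cut positions: 116, 194, 228.
Linear molecule, 3 cuts → 4 fragments:
  1–116 → 116 bp
  117–194 → 78 bp
  195–228 → 34 bp
  229–264 → 36 bp
Sorted largest to smallest: 116, 78, 36, 34 bp.

116, 78, 36, 34 bp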